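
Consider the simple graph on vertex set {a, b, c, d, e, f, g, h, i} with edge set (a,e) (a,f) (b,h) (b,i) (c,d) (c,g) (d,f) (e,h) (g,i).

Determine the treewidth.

2

A width-2 tree decomposition is:
Bags: B1 = {c, d, f}  B2 = {c, f, g}  B3 = {f, g, i}  B4 = {b, f, i}  B5 = {b, f, h}  B6 = {e, f, h}  B7 = {a, e, f}
Tree: B1–B2, B2–B3, B3–B4, B4–B5, B5–B6, B6–B7
Each bag holds 3 vertices, so the decomposition has width 2, which upper-bounds the treewidth. Since f–d–c–g–i–b–h–e–a–f is a cycle in G, G is not acyclic. Forests are exactly the graphs of treewidth ≤ 1, so tw(G) ≥ 2. The upper and lower bounds meet at 2, so that is the treewidth.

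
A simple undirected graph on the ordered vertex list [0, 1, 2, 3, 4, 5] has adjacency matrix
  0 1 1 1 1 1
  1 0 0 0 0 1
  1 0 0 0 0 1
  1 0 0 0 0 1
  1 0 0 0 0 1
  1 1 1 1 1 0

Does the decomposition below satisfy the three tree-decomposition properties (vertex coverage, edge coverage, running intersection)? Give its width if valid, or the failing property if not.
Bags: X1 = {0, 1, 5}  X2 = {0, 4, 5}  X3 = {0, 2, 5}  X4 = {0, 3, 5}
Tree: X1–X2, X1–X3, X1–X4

Checking the three conditions: (i) the bags cover all of {0, 1, 2, 3, 4, 5}; (ii) for each edge, some bag contains both endpoints; (iii) the bags containing any fixed vertex form a subtree. All hold, so the decomposition is valid with width 3 − 1 = 2.

Yes; width 2.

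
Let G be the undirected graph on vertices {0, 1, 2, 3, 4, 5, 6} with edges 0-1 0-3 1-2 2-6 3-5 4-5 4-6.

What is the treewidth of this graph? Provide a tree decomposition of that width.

Treewidth 2.
Bags: B1 = {3, 4, 5}  B2 = {3, 4, 6}  B3 = {2, 3, 6}  B4 = {1, 2, 3}  B5 = {0, 1, 3}
Tree: B1–B2, B2–B3, B3–B4, B4–B5

Every bag has size at most 3, so the width is 3 − 1 = 2 and tw(G) ≤ 2. Since 3–5–4–6–2–1–0–3 is a cycle in G, G is not acyclic. Forests are exactly the graphs of treewidth ≤ 1, so tw(G) ≥ 2. Combining the bounds, tw(G) = 2.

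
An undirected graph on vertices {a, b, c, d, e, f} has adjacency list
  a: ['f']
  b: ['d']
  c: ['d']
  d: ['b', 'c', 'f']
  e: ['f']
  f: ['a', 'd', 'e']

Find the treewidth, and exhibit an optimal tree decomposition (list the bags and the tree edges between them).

The largest bag has 2 vertices, giving width 1; this decomposition certifies tw(G) ≤ 1. Any graph with an edge has treewidth ≥ 1, and G has the edge f–d. Therefore the treewidth is 1.

Treewidth 1.
One optimal decomposition is:
Bags: B1 = {d, f}  B2 = {e, f}  B3 = {c, d}  B4 = {b, d}  B5 = {a, f}
Tree: B1–B2, B1–B3, B3–B4, B1–B5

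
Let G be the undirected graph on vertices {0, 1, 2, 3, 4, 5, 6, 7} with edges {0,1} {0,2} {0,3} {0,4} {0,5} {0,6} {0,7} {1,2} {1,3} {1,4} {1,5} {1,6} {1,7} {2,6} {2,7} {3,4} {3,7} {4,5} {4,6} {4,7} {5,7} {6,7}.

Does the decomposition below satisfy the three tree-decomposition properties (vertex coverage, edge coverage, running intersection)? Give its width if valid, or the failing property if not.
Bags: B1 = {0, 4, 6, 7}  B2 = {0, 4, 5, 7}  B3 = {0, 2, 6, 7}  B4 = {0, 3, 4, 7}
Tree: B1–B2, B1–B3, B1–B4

No — vertex 1 appears in no bag.

A tree decomposition must satisfy three properties: every vertex lies in some bag; for every edge, both endpoints lie together in some bag; and for every vertex, the bags containing it form a connected subtree. Here vertex 1 appears in no bag, so the decomposition is invalid.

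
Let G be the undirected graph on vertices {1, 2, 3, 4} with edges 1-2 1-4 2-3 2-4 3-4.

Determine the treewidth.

2

A width-2 tree decomposition is:
Bags: B1 = {2, 3, 4}  B2 = {1, 2, 4}
Tree: B1–B2
Every bag has size at most 3, so the width is 3 − 1 = 2 and tw(G) ≤ 2. Conversely, {1, 2, 4} is a clique of size 3, and the vertices of any clique must share a bag in every tree decomposition; so some bag has ≥ 3 vertices and tw(G) ≥ 2. Combining the bounds, tw(G) = 2.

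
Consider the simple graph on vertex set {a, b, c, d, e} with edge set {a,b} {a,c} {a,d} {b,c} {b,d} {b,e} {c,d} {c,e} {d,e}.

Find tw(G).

A width-3 tree decomposition is:
Bags: B1 = {a, b, c, d}  B2 = {b, c, d, e}
Tree: B1–B2
Each bag holds 4 vertices, so the decomposition has width 3, which upper-bounds the treewidth. Conversely, {b, c, d, e} is a clique of size 4, and the vertices of any clique must share a bag in every tree decomposition; so some bag has ≥ 4 vertices and tw(G) ≥ 3. The upper and lower bounds meet at 3, so that is the treewidth.

3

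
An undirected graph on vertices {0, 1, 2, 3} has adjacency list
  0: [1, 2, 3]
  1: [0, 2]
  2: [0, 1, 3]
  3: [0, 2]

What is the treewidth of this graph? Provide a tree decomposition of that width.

Treewidth 2.
Bags: B1 = {0, 2, 3}  B2 = {0, 1, 2}
Tree: B1–B2

Each bag holds 3 vertices, so the decomposition has width 2, which upper-bounds the treewidth. On the other hand G contains the 3-clique {0, 1, 2}. A clique must lie in a single bag of any decomposition, so no decomposition can have width below 2. The upper and lower bounds meet at 2, so that is the treewidth.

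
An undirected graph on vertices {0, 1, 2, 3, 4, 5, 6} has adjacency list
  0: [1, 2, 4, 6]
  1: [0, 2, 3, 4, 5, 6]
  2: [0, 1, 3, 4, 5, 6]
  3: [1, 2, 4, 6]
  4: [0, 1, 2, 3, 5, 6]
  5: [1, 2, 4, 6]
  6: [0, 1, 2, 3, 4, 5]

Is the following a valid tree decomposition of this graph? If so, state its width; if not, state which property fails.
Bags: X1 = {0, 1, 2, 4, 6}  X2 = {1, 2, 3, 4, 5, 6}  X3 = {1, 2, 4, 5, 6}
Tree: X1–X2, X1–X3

A tree decomposition must satisfy three properties: every vertex lies in some bag; for every edge, both endpoints lie together in some bag; and for every vertex, the bags containing it form a connected subtree. Here bags containing vertex 5 are not connected in the tree, so the decomposition is invalid.

No — bags containing vertex 5 are not connected in the tree.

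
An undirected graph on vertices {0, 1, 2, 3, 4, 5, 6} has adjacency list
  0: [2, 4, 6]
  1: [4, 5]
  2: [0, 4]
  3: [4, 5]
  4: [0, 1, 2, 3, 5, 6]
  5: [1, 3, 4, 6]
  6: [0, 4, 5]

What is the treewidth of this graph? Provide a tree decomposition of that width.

Treewidth 2.
Bags: B1 = {1, 4, 5}  B2 = {3, 4, 5}  B3 = {4, 5, 6}  B4 = {0, 4, 6}  B5 = {0, 2, 4}
Tree: B1–B2, B1–B3, B3–B4, B4–B5

Every bag has size at most 3, so the width is 3 − 1 = 2 and tw(G) ≤ 2. For the lower bound, the 3 vertices {0, 2, 4} are pairwise adjacent, and any tree decomposition puts a clique entirely inside one bag — forcing width ≥ 2. The upper and lower bounds meet at 2, so that is the treewidth.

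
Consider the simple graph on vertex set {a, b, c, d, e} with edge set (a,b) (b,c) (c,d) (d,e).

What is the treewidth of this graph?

1

A width-1 tree decomposition is:
Bags: B1 = {a, b}  B2 = {b, c}  B3 = {c, d}  B4 = {d, e}
Tree: B1–B2, B2–B3, B3–B4
Each bag holds 2 vertices, so the decomposition has width 1, which upper-bounds the treewidth. Any graph with an edge has treewidth ≥ 1, and G has the edge a–b. Hence tw(G) = 1 exactly.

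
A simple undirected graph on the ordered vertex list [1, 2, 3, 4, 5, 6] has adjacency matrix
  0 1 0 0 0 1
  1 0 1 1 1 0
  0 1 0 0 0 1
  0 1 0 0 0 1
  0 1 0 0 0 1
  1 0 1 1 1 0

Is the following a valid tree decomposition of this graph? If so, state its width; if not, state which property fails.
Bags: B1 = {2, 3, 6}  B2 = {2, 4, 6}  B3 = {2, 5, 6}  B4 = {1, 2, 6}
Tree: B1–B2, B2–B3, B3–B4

Every vertex of G appears in some bag (union = {1, 2, 3, 4, 5, 6}); every edge is covered by a bag; and for each vertex v the set of bags containing v is connected in the bag tree. The decomposition is therefore valid. The largest bag has 3 vertices, so the width is 2.

Yes; width 2.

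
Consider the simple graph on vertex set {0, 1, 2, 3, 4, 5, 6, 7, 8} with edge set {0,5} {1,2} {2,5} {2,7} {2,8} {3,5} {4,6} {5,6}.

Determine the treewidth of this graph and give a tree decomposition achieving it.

Every bag has size at most 2, so the width is 2 − 1 = 1 and tw(G) ≤ 1. Any graph with an edge has treewidth ≥ 1, and G has the edge 7–2. Combining the bounds, tw(G) = 1.

Treewidth 1.
Bags: B1 = {2, 7}  B2 = {2, 5}  B3 = {5, 6}  B4 = {2, 8}  B5 = {3, 5}  B6 = {1, 2}  B7 = {0, 5}  B8 = {4, 6}
Tree: B1–B2, B2–B3, B1–B4, B3–B5, B1–B6, B3–B7, B3–B8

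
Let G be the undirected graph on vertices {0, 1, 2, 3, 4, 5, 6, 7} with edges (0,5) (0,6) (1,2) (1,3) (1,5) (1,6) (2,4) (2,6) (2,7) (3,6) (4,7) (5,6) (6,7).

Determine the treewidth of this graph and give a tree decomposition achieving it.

Treewidth 2.
Bags: B1 = {1, 2, 6}  B2 = {1, 5, 6}  B3 = {2, 6, 7}  B4 = {2, 4, 7}  B5 = {1, 3, 6}  B6 = {0, 5, 6}
Tree: B1–B2, B1–B3, B3–B4, B2–B5, B2–B6

The largest bag has 3 vertices, giving width 2; this decomposition certifies tw(G) ≤ 2. Conversely, {2, 4, 7} is a clique of size 3, and the vertices of any clique must share a bag in every tree decomposition; so some bag has ≥ 3 vertices and tw(G) ≥ 2. Combining the bounds, tw(G) = 2.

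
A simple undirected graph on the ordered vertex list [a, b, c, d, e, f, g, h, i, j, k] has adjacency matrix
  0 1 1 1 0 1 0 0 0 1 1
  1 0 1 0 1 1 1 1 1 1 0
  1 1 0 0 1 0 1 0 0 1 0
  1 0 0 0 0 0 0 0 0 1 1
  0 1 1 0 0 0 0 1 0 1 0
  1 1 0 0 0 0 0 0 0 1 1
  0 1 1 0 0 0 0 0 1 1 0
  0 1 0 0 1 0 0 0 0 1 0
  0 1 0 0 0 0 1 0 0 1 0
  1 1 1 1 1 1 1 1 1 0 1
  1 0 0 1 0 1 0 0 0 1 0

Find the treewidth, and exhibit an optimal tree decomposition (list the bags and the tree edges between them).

The largest bag has 4 vertices, giving width 3; this decomposition certifies tw(G) ≤ 3. On the other hand G contains the 4-clique {a, d, j, k}. A clique must lie in a single bag of any decomposition, so no decomposition can have width below 3. Hence tw(G) = 3 exactly.

Treewidth 3.
One optimal decomposition is:
Bags: B1 = {b, c, e, j}  B2 = {b, c, g, j}  B3 = {a, b, c, j}  B4 = {a, b, f, j}  B5 = {a, f, j, k}  B6 = {b, e, h, j}  B7 = {b, g, i, j}  B8 = {a, d, j, k}
Tree: B1–B2, B1–B3, B3–B4, B4–B5, B1–B6, B2–B7, B5–B8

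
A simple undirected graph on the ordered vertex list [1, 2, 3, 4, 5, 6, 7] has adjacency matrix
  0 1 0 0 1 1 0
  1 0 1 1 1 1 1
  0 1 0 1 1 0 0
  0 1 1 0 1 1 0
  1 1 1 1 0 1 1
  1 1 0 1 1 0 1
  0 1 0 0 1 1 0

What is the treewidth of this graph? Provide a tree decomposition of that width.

Treewidth 3.
One such decomposition:
Bags: B1 = {2, 4, 5, 6}  B2 = {2, 3, 4, 5}  B3 = {2, 5, 6, 7}  B4 = {1, 2, 5, 6}
Tree: B1–B2, B1–B3, B3–B4

Every bag has size at most 4, so the width is 4 − 1 = 3 and tw(G) ≤ 3. On the other hand G contains the 4-clique {2, 3, 4, 5}. A clique must lie in a single bag of any decomposition, so no decomposition can have width below 3. Hence tw(G) = 3 exactly.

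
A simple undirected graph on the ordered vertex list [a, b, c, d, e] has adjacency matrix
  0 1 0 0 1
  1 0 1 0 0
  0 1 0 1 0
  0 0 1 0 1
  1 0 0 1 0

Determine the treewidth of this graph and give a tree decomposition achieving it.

Treewidth 2.
One optimal decomposition is:
Bags: B1 = {a, b, e}  B2 = {b, c, e}  B3 = {c, d, e}
Tree: B1–B2, B2–B3

The largest bag has 3 vertices, giving width 2; this decomposition certifies tw(G) ≤ 2. For the lower bound, G contains the cycle e–a–b–c–d–e, so G is not a forest; only forests have treewidth ≤ 1, hence tw(G) ≥ 2. The upper and lower bounds meet at 2, so that is the treewidth.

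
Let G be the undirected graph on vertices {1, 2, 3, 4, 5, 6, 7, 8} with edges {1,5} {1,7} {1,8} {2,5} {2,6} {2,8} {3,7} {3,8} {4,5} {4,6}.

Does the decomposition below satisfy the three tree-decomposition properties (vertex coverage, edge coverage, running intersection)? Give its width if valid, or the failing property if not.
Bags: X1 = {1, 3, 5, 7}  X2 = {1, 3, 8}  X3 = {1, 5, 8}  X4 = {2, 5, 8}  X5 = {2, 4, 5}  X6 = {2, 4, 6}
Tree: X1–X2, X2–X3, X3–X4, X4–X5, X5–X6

No — bags containing vertex 5 are not connected in the tree.

A tree decomposition must satisfy three properties: every vertex lies in some bag; for every edge, both endpoints lie together in some bag; and for every vertex, the bags containing it form a connected subtree. Here bags containing vertex 5 are not connected in the tree, so the decomposition is invalid.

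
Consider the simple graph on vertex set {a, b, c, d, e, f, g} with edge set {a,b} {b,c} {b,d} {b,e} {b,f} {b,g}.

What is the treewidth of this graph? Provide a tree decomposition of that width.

Each bag holds 2 vertices, so the decomposition has width 1, which upper-bounds the treewidth. G has an edge, so its treewidth is at least 1. Therefore the treewidth is 1.

Treewidth 1.
One optimal decomposition is:
Bags: B1 = {b, e}  B2 = {b, f}  B3 = {b, d}  B4 = {a, b}  B5 = {b, g}  B6 = {b, c}
Tree: B1–B2, B1–B3, B2–B4, B3–B5, B3–B6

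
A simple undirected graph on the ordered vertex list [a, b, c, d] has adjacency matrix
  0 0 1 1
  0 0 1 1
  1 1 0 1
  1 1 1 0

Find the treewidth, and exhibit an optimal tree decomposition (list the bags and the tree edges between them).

Every bag has size at most 3, so the width is 3 − 1 = 2 and tw(G) ≤ 2. For the lower bound, the 3 vertices {a, c, d} are pairwise adjacent, and any tree decomposition puts a clique entirely inside one bag — forcing width ≥ 2. Combining the bounds, tw(G) = 2.

Treewidth 2.
Bags: B1 = {b, c, d}  B2 = {a, c, d}
Tree: B1–B2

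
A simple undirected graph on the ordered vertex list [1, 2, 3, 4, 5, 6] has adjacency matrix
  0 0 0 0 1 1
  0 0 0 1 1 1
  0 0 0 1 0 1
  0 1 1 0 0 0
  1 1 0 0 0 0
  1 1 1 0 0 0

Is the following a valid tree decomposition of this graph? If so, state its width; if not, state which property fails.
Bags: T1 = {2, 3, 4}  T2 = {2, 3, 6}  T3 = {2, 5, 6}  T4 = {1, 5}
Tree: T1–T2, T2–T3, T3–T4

No — edge (6,1) lies in no bag.

A tree decomposition must satisfy three properties: every vertex lies in some bag; for every edge, both endpoints lie together in some bag; and for every vertex, the bags containing it form a connected subtree. Here edge (6,1) lies in no bag, so the decomposition is invalid.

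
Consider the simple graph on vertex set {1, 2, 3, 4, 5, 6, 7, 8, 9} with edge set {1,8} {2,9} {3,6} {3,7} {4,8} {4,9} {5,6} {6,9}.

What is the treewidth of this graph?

1

A width-1 tree decomposition is:
Bags: B1 = {6, 9}  B2 = {3, 6}  B3 = {3, 7}  B4 = {5, 6}  B5 = {4, 9}  B6 = {4, 8}  B7 = {1, 8}  B8 = {2, 9}
Tree: B1–B2, B2–B3, B1–B4, B1–B5, B5–B6, B6–B7, B5–B8
Every bag has size at most 2, so the width is 2 − 1 = 1 and tw(G) ≤ 1. G has an edge, so its treewidth is at least 1. The upper and lower bounds meet at 1, so that is the treewidth.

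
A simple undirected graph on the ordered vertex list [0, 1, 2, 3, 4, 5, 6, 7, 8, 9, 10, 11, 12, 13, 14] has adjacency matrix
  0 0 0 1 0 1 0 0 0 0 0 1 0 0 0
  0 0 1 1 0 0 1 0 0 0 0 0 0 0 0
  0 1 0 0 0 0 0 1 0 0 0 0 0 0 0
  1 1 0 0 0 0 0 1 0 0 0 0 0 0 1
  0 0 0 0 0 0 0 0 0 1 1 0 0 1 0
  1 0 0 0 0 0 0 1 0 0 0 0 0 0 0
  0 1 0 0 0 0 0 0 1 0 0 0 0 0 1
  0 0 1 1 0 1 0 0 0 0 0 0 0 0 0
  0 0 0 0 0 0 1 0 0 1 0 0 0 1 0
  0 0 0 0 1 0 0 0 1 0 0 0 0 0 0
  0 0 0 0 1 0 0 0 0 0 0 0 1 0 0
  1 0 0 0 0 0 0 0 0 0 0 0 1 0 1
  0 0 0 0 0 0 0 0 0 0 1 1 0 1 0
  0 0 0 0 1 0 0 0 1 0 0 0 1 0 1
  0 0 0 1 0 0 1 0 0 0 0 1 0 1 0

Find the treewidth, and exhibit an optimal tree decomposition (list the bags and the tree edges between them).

Each bag holds 4 vertices, so the decomposition has width 3, which upper-bounds the treewidth. For the lower bound: the 4 vertex sets {2,5,7}, {0}, {3}, {1,6,11,14} are disjoint, each induces a connected subgraph, and every pair is joined by at least one edge of G. Contracting each set to a single vertex therefore yields K_{4} as a minor, and since treewidth is minor-monotone, tw(G) ≥ tw(K_{4}) = 3. Combining the bounds, tw(G) = 3.

Treewidth 3.
One optimal decomposition is:
Bags: B1 = {0, 2, 5, 7}  B2 = {0, 2, 3, 7}  B3 = {0, 1, 2, 3}  B4 = {0, 1, 3, 11}  B5 = {1, 3, 11, 14}  B6 = {1, 6, 11, 14}  B7 = {6, 11, 12, 14}  B8 = {6, 12, 13, 14}  B9 = {6, 8, 12, 13}  B10 = {8, 10, 12, 13}  B11 = {4, 8, 10, 13}  B12 = {4, 8, 9, 10}
Tree: B1–B2, B2–B3, B3–B4, B4–B5, B5–B6, B6–B7, B7–B8, B8–B9, B9–B10, B10–B11, B11–B12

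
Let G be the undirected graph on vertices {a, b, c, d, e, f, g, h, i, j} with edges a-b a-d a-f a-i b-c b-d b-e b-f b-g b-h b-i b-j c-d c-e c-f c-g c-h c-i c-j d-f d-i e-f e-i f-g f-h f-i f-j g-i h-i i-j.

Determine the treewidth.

A width-4 tree decomposition is:
Bags: B1 = {b, c, f, i, j}  B2 = {b, c, f, g, i}  B3 = {b, c, d, f, i}  B4 = {b, c, e, f, i}  B5 = {a, b, d, f, i}  B6 = {b, c, f, h, i}
Tree: B1–B2, B2–B3, B3–B4, B3–B5, B1–B6
The largest bag has 5 vertices, giving width 4; this decomposition certifies tw(G) ≤ 4. For the lower bound, the 5 vertices {b, c, d, f, i} are pairwise adjacent, and any tree decomposition puts a clique entirely inside one bag — forcing width ≥ 4. Hence tw(G) = 4 exactly.

4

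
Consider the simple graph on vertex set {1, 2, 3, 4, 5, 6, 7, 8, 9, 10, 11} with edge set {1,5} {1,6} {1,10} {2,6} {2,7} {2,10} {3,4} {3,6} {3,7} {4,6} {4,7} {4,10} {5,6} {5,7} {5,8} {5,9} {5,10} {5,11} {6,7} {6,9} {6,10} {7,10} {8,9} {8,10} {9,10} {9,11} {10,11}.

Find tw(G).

A width-3 tree decomposition is:
Bags: B1 = {4, 6, 7, 10}  B2 = {5, 6, 7, 10}  B3 = {1, 5, 6, 10}  B4 = {5, 6, 9, 10}  B5 = {5, 8, 9, 10}  B6 = {3, 4, 6, 7}  B7 = {5, 9, 10, 11}  B8 = {2, 6, 7, 10}
Tree: B1–B2, B2–B3, B3–B4, B4–B5, B1–B6, B5–B7, B1–B8
Every bag has size at most 4, so the width is 4 − 1 = 3 and tw(G) ≤ 3. Conversely, {2, 6, 7, 10} is a clique of size 4, and the vertices of any clique must share a bag in every tree decomposition; so some bag has ≥ 4 vertices and tw(G) ≥ 3. Combining the bounds, tw(G) = 3.

3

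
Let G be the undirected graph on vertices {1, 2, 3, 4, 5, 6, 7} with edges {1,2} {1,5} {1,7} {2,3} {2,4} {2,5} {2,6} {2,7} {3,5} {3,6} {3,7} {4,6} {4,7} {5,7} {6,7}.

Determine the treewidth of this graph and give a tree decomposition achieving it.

The largest bag has 4 vertices, giving width 3; this decomposition certifies tw(G) ≤ 3. Conversely, {1, 2, 5, 7} is a clique of size 4, and the vertices of any clique must share a bag in every tree decomposition; so some bag has ≥ 4 vertices and tw(G) ≥ 3. Hence tw(G) = 3 exactly.

Treewidth 3.
One such decomposition:
Bags: B1 = {2, 3, 6, 7}  B2 = {2, 4, 6, 7}  B3 = {2, 3, 5, 7}  B4 = {1, 2, 5, 7}
Tree: B1–B2, B1–B3, B3–B4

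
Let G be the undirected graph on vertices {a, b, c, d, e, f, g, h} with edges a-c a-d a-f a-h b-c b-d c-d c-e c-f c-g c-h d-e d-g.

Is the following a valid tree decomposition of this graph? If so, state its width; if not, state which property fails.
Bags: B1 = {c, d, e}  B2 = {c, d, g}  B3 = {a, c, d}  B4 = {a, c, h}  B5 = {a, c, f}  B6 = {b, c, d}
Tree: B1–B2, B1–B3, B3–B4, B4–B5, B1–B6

Yes; width 2.

Checking the three conditions: (i) the bags cover all of {a, b, c, d, e, f, g, h}; (ii) for each edge, some bag contains both endpoints; (iii) the bags containing any fixed vertex form a subtree. All hold, so the decomposition is valid with width 3 − 1 = 2.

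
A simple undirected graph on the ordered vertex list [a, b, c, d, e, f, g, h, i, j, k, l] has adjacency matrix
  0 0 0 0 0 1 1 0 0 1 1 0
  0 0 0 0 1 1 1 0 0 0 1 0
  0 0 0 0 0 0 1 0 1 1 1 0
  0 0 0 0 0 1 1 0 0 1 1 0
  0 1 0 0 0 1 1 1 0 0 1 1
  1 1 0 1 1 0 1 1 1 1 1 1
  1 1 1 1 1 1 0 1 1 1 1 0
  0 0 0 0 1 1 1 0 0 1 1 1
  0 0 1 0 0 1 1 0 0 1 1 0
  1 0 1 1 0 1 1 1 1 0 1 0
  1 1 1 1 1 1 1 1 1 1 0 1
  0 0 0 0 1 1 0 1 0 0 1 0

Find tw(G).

A width-4 tree decomposition is:
Bags: B1 = {f, g, h, j, k}  B2 = {e, f, g, h, k}  B3 = {f, g, i, j, k}  B4 = {b, e, f, g, k}  B5 = {c, g, i, j, k}  B6 = {d, f, g, j, k}  B7 = {a, f, g, j, k}  B8 = {e, f, h, k, l}
Tree: B1–B2, B1–B3, B2–B4, B3–B5, B3–B6, B1–B7, B2–B8
Each bag holds 5 vertices, so the decomposition has width 4, which upper-bounds the treewidth. For the lower bound, the 5 vertices {c, g, i, j, k} are pairwise adjacent, and any tree decomposition puts a clique entirely inside one bag — forcing width ≥ 4. The upper and lower bounds meet at 4, so that is the treewidth.

4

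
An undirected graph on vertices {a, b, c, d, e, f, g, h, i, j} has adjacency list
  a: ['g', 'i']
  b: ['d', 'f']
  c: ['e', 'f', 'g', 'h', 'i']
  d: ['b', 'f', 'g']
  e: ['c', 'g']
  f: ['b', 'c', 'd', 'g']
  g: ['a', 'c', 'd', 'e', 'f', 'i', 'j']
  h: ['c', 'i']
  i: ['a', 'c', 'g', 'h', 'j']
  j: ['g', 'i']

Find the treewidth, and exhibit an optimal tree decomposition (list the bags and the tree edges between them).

Treewidth 2.
One optimal decomposition is:
Bags: B1 = {c, g, i}  B2 = {c, f, g}  B3 = {c, e, g}  B4 = {a, g, i}  B5 = {c, h, i}  B6 = {d, f, g}  B7 = {g, i, j}  B8 = {b, d, f}
Tree: B1–B2, B2–B3, B1–B4, B1–B5, B2–B6, B1–B7, B6–B8

Every bag has size at most 3, so the width is 3 − 1 = 2 and tw(G) ≤ 2. For the lower bound, the 3 vertices {d, f, g} are pairwise adjacent, and any tree decomposition puts a clique entirely inside one bag — forcing width ≥ 2. Hence tw(G) = 2 exactly.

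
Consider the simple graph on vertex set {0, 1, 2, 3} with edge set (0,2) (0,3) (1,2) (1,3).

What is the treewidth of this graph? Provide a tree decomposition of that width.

Treewidth 2.
Bags: B1 = {0, 2, 3}  B2 = {1, 2, 3}
Tree: B1–B2

Every bag has size at most 3, so the width is 3 − 1 = 2 and tw(G) ≤ 2. Since 2–0–3–1–2 is a cycle in G, G is not acyclic. Forests are exactly the graphs of treewidth ≤ 1, so tw(G) ≥ 2. Therefore the treewidth is 2.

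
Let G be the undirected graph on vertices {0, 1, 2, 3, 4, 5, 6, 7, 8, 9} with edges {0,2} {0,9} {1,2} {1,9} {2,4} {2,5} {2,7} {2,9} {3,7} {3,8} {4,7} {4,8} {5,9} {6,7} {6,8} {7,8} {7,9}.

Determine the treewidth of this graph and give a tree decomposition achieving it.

The largest bag has 3 vertices, giving width 2; this decomposition certifies tw(G) ≤ 2. For the lower bound, the 3 vertices {3, 7, 8} are pairwise adjacent, and any tree decomposition puts a clique entirely inside one bag — forcing width ≥ 2. The upper and lower bounds meet at 2, so that is the treewidth.

Treewidth 2.
One such decomposition:
Bags: B1 = {2, 7, 9}  B2 = {2, 4, 7}  B3 = {4, 7, 8}  B4 = {1, 2, 9}  B5 = {3, 7, 8}  B6 = {0, 2, 9}  B7 = {6, 7, 8}  B8 = {2, 5, 9}
Tree: B1–B2, B2–B3, B1–B4, B3–B5, B1–B6, B5–B7, B4–B8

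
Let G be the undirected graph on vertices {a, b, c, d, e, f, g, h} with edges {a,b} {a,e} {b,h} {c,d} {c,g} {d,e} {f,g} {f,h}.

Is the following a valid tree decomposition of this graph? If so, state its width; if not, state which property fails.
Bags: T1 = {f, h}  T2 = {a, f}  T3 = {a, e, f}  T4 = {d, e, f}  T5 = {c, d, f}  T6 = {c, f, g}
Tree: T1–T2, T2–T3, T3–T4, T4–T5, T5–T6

No — vertex b appears in no bag.

A tree decomposition must satisfy three properties: every vertex lies in some bag; for every edge, both endpoints lie together in some bag; and for every vertex, the bags containing it form a connected subtree. Here vertex b appears in no bag, so the decomposition is invalid.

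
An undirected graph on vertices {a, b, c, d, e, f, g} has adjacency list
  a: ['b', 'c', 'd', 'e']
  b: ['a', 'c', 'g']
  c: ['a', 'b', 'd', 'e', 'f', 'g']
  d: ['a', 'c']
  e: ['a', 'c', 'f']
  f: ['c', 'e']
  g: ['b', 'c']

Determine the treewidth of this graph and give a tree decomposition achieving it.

Each bag holds 3 vertices, so the decomposition has width 2, which upper-bounds the treewidth. For the lower bound, the 3 vertices {b, c, g} are pairwise adjacent, and any tree decomposition puts a clique entirely inside one bag — forcing width ≥ 2. The upper and lower bounds meet at 2, so that is the treewidth.

Treewidth 2.
Bags: B1 = {b, c, g}  B2 = {a, b, c}  B3 = {a, c, e}  B4 = {c, e, f}  B5 = {a, c, d}
Tree: B1–B2, B2–B3, B3–B4, B2–B5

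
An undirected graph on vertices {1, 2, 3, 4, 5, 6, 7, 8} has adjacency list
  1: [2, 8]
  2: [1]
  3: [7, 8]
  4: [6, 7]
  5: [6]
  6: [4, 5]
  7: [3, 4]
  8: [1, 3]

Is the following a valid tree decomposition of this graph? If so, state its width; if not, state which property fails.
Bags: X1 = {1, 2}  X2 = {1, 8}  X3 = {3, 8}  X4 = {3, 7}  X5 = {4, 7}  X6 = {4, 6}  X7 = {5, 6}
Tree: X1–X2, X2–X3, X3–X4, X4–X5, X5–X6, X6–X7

Yes; width 1.

Every vertex of G appears in some bag (union = {1, 2, 3, 4, 5, 6, 7, 8}); every edge is covered by a bag; and for each vertex v the set of bags containing v is connected in the bag tree. The decomposition is therefore valid. The largest bag has 2 vertices, so the width is 1.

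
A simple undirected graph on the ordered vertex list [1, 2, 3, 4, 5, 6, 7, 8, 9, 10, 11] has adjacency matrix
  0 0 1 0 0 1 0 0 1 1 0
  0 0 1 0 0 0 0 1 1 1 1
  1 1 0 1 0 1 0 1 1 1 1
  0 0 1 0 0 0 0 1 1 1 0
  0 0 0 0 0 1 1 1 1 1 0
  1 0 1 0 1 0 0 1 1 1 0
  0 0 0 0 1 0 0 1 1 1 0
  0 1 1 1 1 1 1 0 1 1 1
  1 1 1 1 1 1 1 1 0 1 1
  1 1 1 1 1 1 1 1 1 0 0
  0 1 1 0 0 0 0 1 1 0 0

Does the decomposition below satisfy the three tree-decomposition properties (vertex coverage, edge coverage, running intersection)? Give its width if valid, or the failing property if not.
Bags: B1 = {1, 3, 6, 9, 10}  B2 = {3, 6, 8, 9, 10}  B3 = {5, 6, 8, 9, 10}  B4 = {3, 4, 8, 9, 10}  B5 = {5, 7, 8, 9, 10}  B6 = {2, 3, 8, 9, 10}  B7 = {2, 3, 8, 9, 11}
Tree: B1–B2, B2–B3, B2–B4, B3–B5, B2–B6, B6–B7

Every vertex of G appears in some bag (union = {1, 2, 3, 4, 5, 6, 7, 8, 9, 10, 11}); every edge is covered by a bag; and for each vertex v the set of bags containing v is connected in the bag tree. The decomposition is therefore valid. The largest bag has 5 vertices, so the width is 4.

Yes; width 4.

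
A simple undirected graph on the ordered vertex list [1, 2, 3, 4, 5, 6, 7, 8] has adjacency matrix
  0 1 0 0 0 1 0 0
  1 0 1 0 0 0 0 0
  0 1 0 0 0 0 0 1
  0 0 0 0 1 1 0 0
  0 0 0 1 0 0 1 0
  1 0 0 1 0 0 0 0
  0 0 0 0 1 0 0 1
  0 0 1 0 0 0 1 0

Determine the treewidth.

2

A width-2 tree decomposition is:
Bags: B1 = {1, 4, 6}  B2 = {1, 4, 5}  B3 = {1, 5, 7}  B4 = {1, 7, 8}  B5 = {1, 3, 8}  B6 = {1, 2, 3}
Tree: B1–B2, B2–B3, B3–B4, B4–B5, B5–B6
The largest bag has 3 vertices, giving width 2; this decomposition certifies tw(G) ≤ 2. Since 1–6–4–5–7–8–3–2–1 is a cycle in G, G is not acyclic. Forests are exactly the graphs of treewidth ≤ 1, so tw(G) ≥ 2. Hence tw(G) = 2 exactly.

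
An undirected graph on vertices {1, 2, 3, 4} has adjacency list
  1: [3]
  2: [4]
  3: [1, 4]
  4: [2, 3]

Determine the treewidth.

A width-1 tree decomposition is:
Bags: B1 = {1, 3}  B2 = {3, 4}  B3 = {2, 4}
Tree: B1–B2, B2–B3
Every bag has size at most 2, so the width is 2 − 1 = 1 and tw(G) ≤ 1. Any graph with an edge has treewidth ≥ 1, and G has the edge 1–3. Therefore the treewidth is 1.

1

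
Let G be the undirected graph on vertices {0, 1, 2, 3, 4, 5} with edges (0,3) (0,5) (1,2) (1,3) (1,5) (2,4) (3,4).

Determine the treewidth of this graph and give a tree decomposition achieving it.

Treewidth 2.
One such decomposition:
Bags: B1 = {0, 1, 5}  B2 = {0, 1, 3}  B3 = {1, 2, 3}  B4 = {2, 3, 4}
Tree: B1–B2, B2–B3, B3–B4

Each bag holds 3 vertices, so the decomposition has width 2, which upper-bounds the treewidth. Since 5–0–3–1–5 is a cycle in G, G is not acyclic. Forests are exactly the graphs of treewidth ≤ 1, so tw(G) ≥ 2. Hence tw(G) = 2 exactly.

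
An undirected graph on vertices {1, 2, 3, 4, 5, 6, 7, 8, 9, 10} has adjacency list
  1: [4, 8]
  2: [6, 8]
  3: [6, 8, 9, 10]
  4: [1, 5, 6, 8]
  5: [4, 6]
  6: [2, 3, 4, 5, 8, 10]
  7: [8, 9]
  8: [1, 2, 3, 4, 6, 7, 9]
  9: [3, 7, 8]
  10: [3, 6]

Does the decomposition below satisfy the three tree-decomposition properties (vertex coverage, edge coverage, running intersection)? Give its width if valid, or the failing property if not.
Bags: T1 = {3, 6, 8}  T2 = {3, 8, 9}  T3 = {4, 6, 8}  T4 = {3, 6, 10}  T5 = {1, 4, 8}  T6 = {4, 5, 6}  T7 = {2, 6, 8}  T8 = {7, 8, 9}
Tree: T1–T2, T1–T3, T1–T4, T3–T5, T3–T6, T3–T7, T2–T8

Checking the three conditions: (i) the bags cover all of {1, 2, 3, 4, 5, 6, 7, 8, 9, 10}; (ii) for each edge, some bag contains both endpoints; (iii) the bags containing any fixed vertex form a subtree. All hold, so the decomposition is valid with width 3 − 1 = 2.

Yes; width 2.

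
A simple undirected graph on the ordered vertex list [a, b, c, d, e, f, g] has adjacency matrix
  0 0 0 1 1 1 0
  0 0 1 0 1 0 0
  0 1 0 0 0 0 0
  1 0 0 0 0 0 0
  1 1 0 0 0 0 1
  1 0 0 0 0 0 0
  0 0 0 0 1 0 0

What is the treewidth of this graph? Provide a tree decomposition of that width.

Each bag holds 2 vertices, so the decomposition has width 1, which upper-bounds the treewidth. Any graph with an edge has treewidth ≥ 1, and G has the edge e–a. Hence tw(G) = 1 exactly.

Treewidth 1.
Bags: B1 = {a, e}  B2 = {a, d}  B3 = {e, g}  B4 = {b, e}  B5 = {b, c}  B6 = {a, f}
Tree: B1–B2, B1–B3, B1–B4, B4–B5, B1–B6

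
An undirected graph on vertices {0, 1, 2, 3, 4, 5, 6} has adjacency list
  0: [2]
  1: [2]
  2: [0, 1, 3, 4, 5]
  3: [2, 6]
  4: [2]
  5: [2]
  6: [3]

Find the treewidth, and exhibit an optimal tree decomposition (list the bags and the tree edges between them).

Every bag has size at most 2, so the width is 2 − 1 = 1 and tw(G) ≤ 1. Since G has at least one edge (e.g. 3–2), it is not an edgeless graph, so tw(G) ≥ 1. Therefore the treewidth is 1.

Treewidth 1.
One such decomposition:
Bags: B1 = {2, 3}  B2 = {2, 5}  B3 = {1, 2}  B4 = {2, 4}  B5 = {3, 6}  B6 = {0, 2}
Tree: B1–B2, B2–B3, B2–B4, B1–B5, B2–B6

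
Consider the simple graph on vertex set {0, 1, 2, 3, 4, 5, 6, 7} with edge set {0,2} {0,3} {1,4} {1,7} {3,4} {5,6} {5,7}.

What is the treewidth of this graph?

1

A width-1 tree decomposition is:
Bags: B1 = {5, 6}  B2 = {5, 7}  B3 = {1, 7}  B4 = {1, 4}  B5 = {3, 4}  B6 = {0, 3}  B7 = {0, 2}
Tree: B1–B2, B2–B3, B3–B4, B4–B5, B5–B6, B6–B7
Every bag has size at most 2, so the width is 2 − 1 = 1 and tw(G) ≤ 1. Since G has at least one edge (e.g. 6–5), it is not an edgeless graph, so tw(G) ≥ 1. Therefore the treewidth is 1.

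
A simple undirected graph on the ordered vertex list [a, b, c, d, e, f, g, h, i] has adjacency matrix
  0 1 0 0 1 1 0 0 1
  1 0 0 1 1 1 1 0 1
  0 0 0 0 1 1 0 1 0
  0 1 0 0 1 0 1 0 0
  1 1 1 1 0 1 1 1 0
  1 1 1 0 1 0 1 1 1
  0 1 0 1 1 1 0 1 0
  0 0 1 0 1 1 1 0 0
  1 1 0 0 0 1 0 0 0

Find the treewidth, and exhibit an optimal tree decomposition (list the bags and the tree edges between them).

Treewidth 3.
One optimal decomposition is:
Bags: B1 = {b, e, f, g}  B2 = {a, b, e, f}  B3 = {e, f, g, h}  B4 = {c, e, f, h}  B5 = {b, d, e, g}  B6 = {a, b, f, i}
Tree: B1–B2, B1–B3, B3–B4, B1–B5, B2–B6

Each bag holds 4 vertices, so the decomposition has width 3, which upper-bounds the treewidth. For the lower bound, the 4 vertices {b, d, e, g} are pairwise adjacent, and any tree decomposition puts a clique entirely inside one bag — forcing width ≥ 3. Hence tw(G) = 3 exactly.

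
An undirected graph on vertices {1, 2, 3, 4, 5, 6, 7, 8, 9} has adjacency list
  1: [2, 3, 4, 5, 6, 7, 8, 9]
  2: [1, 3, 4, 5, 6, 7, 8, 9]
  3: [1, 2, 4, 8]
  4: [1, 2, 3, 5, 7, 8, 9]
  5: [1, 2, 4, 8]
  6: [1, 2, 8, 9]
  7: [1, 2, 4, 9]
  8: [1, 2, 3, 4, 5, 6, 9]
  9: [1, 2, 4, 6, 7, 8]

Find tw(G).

A width-4 tree decomposition is:
Bags: B1 = {1, 2, 4, 8, 9}  B2 = {1, 2, 4, 5, 8}  B3 = {1, 2, 4, 7, 9}  B4 = {1, 2, 3, 4, 8}  B5 = {1, 2, 6, 8, 9}
Tree: B1–B2, B1–B3, B1–B4, B1–B5
Each bag holds 5 vertices, so the decomposition has width 4, which upper-bounds the treewidth. On the other hand G contains the 5-clique {1, 2, 4, 8, 9}. A clique must lie in a single bag of any decomposition, so no decomposition can have width below 4. Hence tw(G) = 4 exactly.

4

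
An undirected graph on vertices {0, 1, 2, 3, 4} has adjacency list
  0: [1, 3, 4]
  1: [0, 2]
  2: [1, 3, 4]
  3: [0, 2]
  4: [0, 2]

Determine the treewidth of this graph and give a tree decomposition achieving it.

Treewidth 2.
One such decomposition:
Bags: B1 = {0, 2, 4}  B2 = {0, 1, 2}  B3 = {0, 2, 3}
Tree: B1–B2, B2–B3

The largest bag has 3 vertices, giving width 2; this decomposition certifies tw(G) ≤ 2. The edges 4–0–1–2–4 form a cycle, so G is not a tree and its treewidth is at least 2. The upper and lower bounds meet at 2, so that is the treewidth.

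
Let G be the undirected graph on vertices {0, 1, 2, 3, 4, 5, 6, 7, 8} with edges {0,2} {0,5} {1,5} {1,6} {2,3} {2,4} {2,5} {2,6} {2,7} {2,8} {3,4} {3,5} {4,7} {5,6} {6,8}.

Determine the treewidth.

2

A width-2 tree decomposition is:
Bags: B1 = {2, 5, 6}  B2 = {2, 6, 8}  B3 = {2, 3, 5}  B4 = {2, 3, 4}  B5 = {0, 2, 5}  B6 = {1, 5, 6}  B7 = {2, 4, 7}
Tree: B1–B2, B1–B3, B3–B4, B1–B5, B1–B6, B4–B7
The largest bag has 3 vertices, giving width 2; this decomposition certifies tw(G) ≤ 2. Conversely, {1, 5, 6} is a clique of size 3, and the vertices of any clique must share a bag in every tree decomposition; so some bag has ≥ 3 vertices and tw(G) ≥ 2. Hence tw(G) = 2 exactly.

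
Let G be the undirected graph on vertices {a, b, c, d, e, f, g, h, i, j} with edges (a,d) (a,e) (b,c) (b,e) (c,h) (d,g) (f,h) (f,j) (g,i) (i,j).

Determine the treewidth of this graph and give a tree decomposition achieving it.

The largest bag has 3 vertices, giving width 2; this decomposition certifies tw(G) ≤ 2. For the lower bound, G contains the cycle d–g–i–j–f–h–c–b–e–a–d, so G is not a forest; only forests have treewidth ≤ 1, hence tw(G) ≥ 2. Hence tw(G) = 2 exactly.

Treewidth 2.
One optimal decomposition is:
Bags: B1 = {d, g, i}  B2 = {d, i, j}  B3 = {d, f, j}  B4 = {d, f, h}  B5 = {c, d, h}  B6 = {b, c, d}  B7 = {b, d, e}  B8 = {a, d, e}
Tree: B1–B2, B2–B3, B3–B4, B4–B5, B5–B6, B6–B7, B7–B8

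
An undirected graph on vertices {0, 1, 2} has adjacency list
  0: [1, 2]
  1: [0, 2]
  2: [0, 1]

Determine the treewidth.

A width-2 tree decomposition is:
Bags: B1 = {0, 1, 2}
Tree: (single bag)
With just one bag of size 3, the width is 3 − 1 = 2, so tw(G) ≤ 2. For the lower bound, the 3 vertices {0, 1, 2} are pairwise adjacent, and any tree decomposition puts a clique entirely inside one bag — forcing width ≥ 2. Hence tw(G) = 2 exactly.

2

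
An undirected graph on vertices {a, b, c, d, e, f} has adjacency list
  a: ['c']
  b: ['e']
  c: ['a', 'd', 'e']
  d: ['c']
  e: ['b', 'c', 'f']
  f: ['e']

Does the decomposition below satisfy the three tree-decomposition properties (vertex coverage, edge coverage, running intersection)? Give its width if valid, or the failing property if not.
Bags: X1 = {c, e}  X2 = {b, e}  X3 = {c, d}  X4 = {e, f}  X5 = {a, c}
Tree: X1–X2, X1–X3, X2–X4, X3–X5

Yes; width 1.

Vertex coverage: the bags together contain {a, b, c, d, e, f}, the full vertex set. Edge coverage: each edge of G has both endpoints in at least one bag. Running intersection: for every vertex, the bags containing it form a connected subtree. All three properties hold, so this is a valid tree decomposition of width max|bag| − 1 = 1, and hence tw(G) ≤ 1.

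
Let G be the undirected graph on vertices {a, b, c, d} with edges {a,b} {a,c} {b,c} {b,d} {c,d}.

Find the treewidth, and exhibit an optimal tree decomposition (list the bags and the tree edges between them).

Each bag holds 3 vertices, so the decomposition has width 2, which upper-bounds the treewidth. Conversely, {b, c, d} is a clique of size 3, and the vertices of any clique must share a bag in every tree decomposition; so some bag has ≥ 3 vertices and tw(G) ≥ 2. Hence tw(G) = 2 exactly.

Treewidth 2.
One such decomposition:
Bags: B1 = {a, b, c}  B2 = {b, c, d}
Tree: B1–B2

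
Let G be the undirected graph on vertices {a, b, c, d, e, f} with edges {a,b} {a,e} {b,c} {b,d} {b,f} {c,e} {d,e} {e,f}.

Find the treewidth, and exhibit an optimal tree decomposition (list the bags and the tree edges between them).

Treewidth 2.
One such decomposition:
Bags: B1 = {a, b, e}  B2 = {b, e, f}  B3 = {b, d, e}  B4 = {b, c, e}
Tree: B1–B2, B2–B3, B3–B4

The largest bag has 3 vertices, giving width 2; this decomposition certifies tw(G) ≤ 2. Since e–a–b–f–e is a cycle in G, G is not acyclic. Forests are exactly the graphs of treewidth ≤ 1, so tw(G) ≥ 2. Therefore the treewidth is 2.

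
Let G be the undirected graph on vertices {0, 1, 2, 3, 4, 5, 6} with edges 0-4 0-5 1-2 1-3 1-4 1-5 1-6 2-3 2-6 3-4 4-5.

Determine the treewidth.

2

A width-2 tree decomposition is:
Bags: B1 = {1, 2, 3}  B2 = {1, 2, 6}  B3 = {1, 3, 4}  B4 = {1, 4, 5}  B5 = {0, 4, 5}
Tree: B1–B2, B1–B3, B3–B4, B4–B5
Every bag has size at most 3, so the width is 3 − 1 = 2 and tw(G) ≤ 2. Conversely, {0, 4, 5} is a clique of size 3, and the vertices of any clique must share a bag in every tree decomposition; so some bag has ≥ 3 vertices and tw(G) ≥ 2. Therefore the treewidth is 2.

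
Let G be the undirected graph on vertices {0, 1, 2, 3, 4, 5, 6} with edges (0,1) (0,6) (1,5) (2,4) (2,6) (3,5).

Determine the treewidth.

A width-1 tree decomposition is:
Bags: B1 = {3, 5}  B2 = {1, 5}  B3 = {0, 1}  B4 = {0, 6}  B5 = {2, 6}  B6 = {2, 4}
Tree: B1–B2, B2–B3, B3–B4, B4–B5, B5–B6
Each bag holds 2 vertices, so the decomposition has width 1, which upper-bounds the treewidth. Since G has at least one edge (e.g. 3–5), it is not an edgeless graph, so tw(G) ≥ 1. Combining the bounds, tw(G) = 1.

1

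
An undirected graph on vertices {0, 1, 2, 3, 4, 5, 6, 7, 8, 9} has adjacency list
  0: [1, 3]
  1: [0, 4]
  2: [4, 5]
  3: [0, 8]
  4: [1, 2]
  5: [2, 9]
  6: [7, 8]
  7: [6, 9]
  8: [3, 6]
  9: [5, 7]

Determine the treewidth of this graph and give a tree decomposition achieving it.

Every bag has size at most 3, so the width is 3 − 1 = 2 and tw(G) ≤ 2. For the lower bound, G contains the cycle 5–9–7–6–8–3–0–1–4–2–5, so G is not a forest; only forests have treewidth ≤ 1, hence tw(G) ≥ 2. Combining the bounds, tw(G) = 2.

Treewidth 2.
One optimal decomposition is:
Bags: B1 = {5, 7, 9}  B2 = {5, 6, 7}  B3 = {5, 6, 8}  B4 = {3, 5, 8}  B5 = {0, 3, 5}  B6 = {0, 1, 5}  B7 = {1, 4, 5}  B8 = {2, 4, 5}
Tree: B1–B2, B2–B3, B3–B4, B4–B5, B5–B6, B6–B7, B7–B8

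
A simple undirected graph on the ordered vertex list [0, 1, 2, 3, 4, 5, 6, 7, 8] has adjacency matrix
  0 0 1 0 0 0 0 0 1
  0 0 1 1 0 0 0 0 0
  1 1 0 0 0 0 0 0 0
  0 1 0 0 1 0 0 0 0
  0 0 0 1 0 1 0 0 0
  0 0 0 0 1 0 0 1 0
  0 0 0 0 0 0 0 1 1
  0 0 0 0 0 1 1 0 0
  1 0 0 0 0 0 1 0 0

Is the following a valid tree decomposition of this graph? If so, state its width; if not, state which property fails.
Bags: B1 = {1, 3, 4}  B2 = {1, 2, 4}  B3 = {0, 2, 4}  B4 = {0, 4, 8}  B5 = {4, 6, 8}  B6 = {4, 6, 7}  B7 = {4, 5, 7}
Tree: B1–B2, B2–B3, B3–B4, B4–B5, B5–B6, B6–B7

Yes; width 2.

Vertex coverage: the bags together contain {0, 1, 2, 3, 4, 5, 6, 7, 8}, the full vertex set. Edge coverage: each edge of G has both endpoints in at least one bag. Running intersection: for every vertex, the bags containing it form a connected subtree. All three properties hold, so this is a valid tree decomposition of width max|bag| − 1 = 2, and hence tw(G) ≤ 2.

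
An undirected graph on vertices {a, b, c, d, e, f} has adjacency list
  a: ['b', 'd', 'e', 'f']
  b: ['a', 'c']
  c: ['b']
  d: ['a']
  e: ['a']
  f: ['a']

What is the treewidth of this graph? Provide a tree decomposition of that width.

The largest bag has 2 vertices, giving width 1; this decomposition certifies tw(G) ≤ 1. Any graph with an edge has treewidth ≥ 1, and G has the edge a–b. Combining the bounds, tw(G) = 1.

Treewidth 1.
One such decomposition:
Bags: B1 = {a, b}  B2 = {b, c}  B3 = {a, d}  B4 = {a, e}  B5 = {a, f}
Tree: B1–B2, B1–B3, B1–B4, B1–B5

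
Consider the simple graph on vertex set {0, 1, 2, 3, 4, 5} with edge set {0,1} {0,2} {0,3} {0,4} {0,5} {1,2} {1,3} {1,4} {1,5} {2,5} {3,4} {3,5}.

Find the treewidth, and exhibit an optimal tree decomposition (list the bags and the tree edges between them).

Treewidth 3.
One such decomposition:
Bags: B1 = {0, 1, 2, 5}  B2 = {0, 1, 3, 5}  B3 = {0, 1, 3, 4}
Tree: B1–B2, B2–B3

The largest bag has 4 vertices, giving width 3; this decomposition certifies tw(G) ≤ 3. For the lower bound, the 4 vertices {0, 1, 2, 5} are pairwise adjacent, and any tree decomposition puts a clique entirely inside one bag — forcing width ≥ 3. Hence tw(G) = 3 exactly.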